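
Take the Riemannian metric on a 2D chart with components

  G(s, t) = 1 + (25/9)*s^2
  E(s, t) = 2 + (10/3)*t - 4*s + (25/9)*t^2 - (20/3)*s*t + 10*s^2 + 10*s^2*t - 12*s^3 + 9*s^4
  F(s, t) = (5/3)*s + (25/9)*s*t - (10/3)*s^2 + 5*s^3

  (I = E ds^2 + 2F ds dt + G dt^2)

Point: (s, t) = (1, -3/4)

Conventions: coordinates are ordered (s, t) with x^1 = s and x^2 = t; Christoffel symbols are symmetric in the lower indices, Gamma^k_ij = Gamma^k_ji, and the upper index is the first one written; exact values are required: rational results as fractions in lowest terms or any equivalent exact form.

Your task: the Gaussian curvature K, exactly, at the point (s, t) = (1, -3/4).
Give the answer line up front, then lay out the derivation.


Answer: K = -2304/15625

E = 25/16, F = 5/4, G = 34/9, EG - F^2 = 625/144 at the point
E_s = 6, E_t = 5/2, F_s = 95/12, F_t = 25/9, G_s = 50/9, G_t = 0
E_tt = 50/9, F_st = 25/9, G_ss = 50/9
Brioschi: K = (det M1 - det M2) / (EG - F^2)^2 with the standard first/second-derivative matrices M1, M2.
M1 = [[-E_tt/2 + F_st - G_ss/2, E_s/2, F_s - E_t/2], [F_t - G_s/2, E, F], [G_t/2, F, G]] = [[-25/9, 3, 20/3], [0, 25/16, 5/4], [0, 5/4, 34/9]]; det M1 = -15625/1296
M2 = [[0, E_t/2, G_s/2], [E_t/2, E, F], [G_s/2, F, G]] = [[0, 5/4, 25/9], [5/4, 25/16, 5/4], [25/9, 5/4, 34/9]]; det M2 = -12025/1296
det M1 - det M2 = -25/9; K = -25/9 / (625/144)^2 = -2304/15625


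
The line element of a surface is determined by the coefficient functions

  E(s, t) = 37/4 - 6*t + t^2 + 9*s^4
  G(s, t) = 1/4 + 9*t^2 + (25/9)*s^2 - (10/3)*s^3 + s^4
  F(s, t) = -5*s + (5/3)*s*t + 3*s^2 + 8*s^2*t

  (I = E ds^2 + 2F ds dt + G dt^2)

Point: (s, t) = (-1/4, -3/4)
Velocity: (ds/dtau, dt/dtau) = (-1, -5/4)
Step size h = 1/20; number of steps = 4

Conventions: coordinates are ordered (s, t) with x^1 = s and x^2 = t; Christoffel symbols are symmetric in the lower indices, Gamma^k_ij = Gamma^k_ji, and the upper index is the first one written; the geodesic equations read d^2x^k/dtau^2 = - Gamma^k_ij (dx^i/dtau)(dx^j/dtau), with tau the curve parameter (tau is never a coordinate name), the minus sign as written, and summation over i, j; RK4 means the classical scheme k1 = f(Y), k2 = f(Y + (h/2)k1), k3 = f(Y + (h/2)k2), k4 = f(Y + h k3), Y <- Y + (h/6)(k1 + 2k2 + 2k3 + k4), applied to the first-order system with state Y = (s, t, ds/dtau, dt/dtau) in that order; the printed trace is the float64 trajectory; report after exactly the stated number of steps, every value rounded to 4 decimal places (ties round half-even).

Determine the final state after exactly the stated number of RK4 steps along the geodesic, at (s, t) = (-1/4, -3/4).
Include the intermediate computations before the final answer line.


f(Y) = (ds/dtau, dt/dtau, -Gamma^s_ij Y'^i Y'^j, -Gamma^t_ij Y'^i Y'^j) with the Gammas evaluated at the stage position; h = 0.050000; intermediate values shown to 6 dp
step 0: s = -0.2500, t = -0.7500, ds/dtau = -1.0000, dt/dtau = -1.2500
step 1:
  k1: at (s, t) = (-0.250000, -0.750000), (ds/dtau, dt/dtau) = (-1.000000, -1.250000); Gamma_sss = -0.002367, Gamma_sst = -0.249343, Gamma_stt = 0.199636, Gamma_tss = -0.179850, Gamma_tst = -0.125467, Gamma_ttt = -1.267480; k1 = (-1.000000, -1.250000, 0.313792, 2.473953)
  k2: at (s, t) = (-0.275000, -0.781250), (ds/dtau, dt/dtau) = (-0.992155, -1.188151); Gamma_sss = -0.013590, Gamma_sst = -0.245161, Gamma_stt = 0.215355, Gamma_tss = -0.118296, Gamma_tst = -0.135857, Gamma_ttt = -1.219511; k2 = (-0.992155, -1.188151, 0.287367, 2.158338)
  k3: at (s, t) = (-0.274804, -0.779704), (ds/dtau, dt/dtau) = (-0.992816, -1.196042); Gamma_sss = -0.013382, Gamma_sst = -0.245228, Gamma_stt = 0.215584, Gamma_tss = -0.119959, Gamma_tst = -0.136174, Gamma_ttt = -1.221731; k3 = (-0.992816, -1.196042, 0.287186, 2.189345)
  k4: at (s, t) = (-0.299641, -0.809802), (ds/dtau, dt/dtau) = (-0.985641, -1.140533); Gamma_sss = -0.025806, Gamma_sst = -0.241080, Gamma_stt = 0.230989, Gamma_tss = -0.063743, Gamma_tst = -0.146430, Gamma_ttt = -1.177932; k4 = (-0.985641, -1.140533, 0.266618, 1.923418)
  Y <- Y + (h/6)(k1 + 2k2 + 2k3 + k4): s = -0.2996, t = -0.8097, ds/dtau = -0.9856, dt/dtau = -1.1409
step 2:
  k1: at (s, t) = (-0.299630, -0.809658), (ds/dtau, dt/dtau) = (-0.985587, -1.140894); Gamma_sss = -0.025790, Gamma_sst = -0.241084, Gamma_stt = 0.231019, Gamma_tss = -0.063872, Gamma_tst = -0.146467, Gamma_ttt = -1.178126; k1 = (-0.985587, -1.140894, 0.266523, 1.924928)
  k2: at (s, t) = (-0.324270, -0.838180), (ds/dtau, dt/dtau) = (-0.978924, -1.092771); Gamma_sss = -0.039266, Gamma_sst = -0.236995, Gamma_stt = 0.246246, Gamma_tss = -0.012806, Gamma_tst = -0.156720, Gamma_ttt = -1.138598; k2 = (-0.978924, -1.092771, 0.250620, 1.707226)
  k3: at (s, t) = (-0.324103, -0.836977), (ds/dtau, dt/dtau) = (-0.979322, -1.098213); Gamma_sss = -0.039113, Gamma_sst = -0.237038, Gamma_stt = 0.246435, Gamma_tss = -0.013836, Gamma_tst = -0.156980, Gamma_ttt = -1.140124; k3 = (-0.979322, -1.098213, 0.250164, 1.726008)
  k4: at (s, t) = (-0.348596, -0.864568), (ds/dtau, dt/dtau) = (-0.973079, -1.054593); Gamma_sss = -0.053630, Gamma_sst = -0.232991, Gamma_stt = 0.261407, Gamma_tss = 0.033342, Gamma_tst = -0.167103, Gamma_ttt = -1.103443; k4 = (-0.973079, -1.054593, 0.238245, 1.538605)
  Y <- Y + (h/6)(k1 + 2k2 + 2k3 + k4): s = -0.3486, t = -0.8645, ds/dtau = -0.9730, dt/dtau = -1.0548
step 3:
  k1: at (s, t) = (-0.348590, -0.864470), (ds/dtau, dt/dtau) = (-0.973035, -1.054811); Gamma_sss = -0.053622, Gamma_sst = -0.232993, Gamma_stt = 0.261430, Gamma_tss = 0.033276, Gamma_tst = -0.167131, Gamma_ttt = -1.103560; k1 = (-0.973035, -1.054811, 0.238168, 1.539418)
  k2: at (s, t) = (-0.372915, -0.890840), (ds/dtau, dt/dtau) = (-0.967080, -1.016325); Gamma_sss = -0.069071, Gamma_sst = -0.229009, Gamma_stt = 0.276237, Gamma_tss = 0.076696, Gamma_tst = -0.177214, Gamma_ttt = -1.069777; k2 = (-0.967080, -1.016325, 0.229439, 1.381616)
  k3: at (s, t) = (-0.372767, -0.889878), (ds/dtau, dt/dtau) = (-0.967299, -1.020270); Gamma_sss = -0.068954, Gamma_sst = -0.229036, Gamma_stt = 0.276391, Gamma_tss = 0.076027, Gamma_tst = -0.177427, Gamma_ttt = -1.070870; k3 = (-0.967299, -1.020270, 0.228884, 1.393794)
  k4: at (s, t) = (-0.396954, -0.915483), (ds/dtau, dt/dtau) = (-0.961590, -0.985121); Gamma_sss = -0.085300, Gamma_sst = -0.225112, Gamma_stt = 0.290952, Gamma_tss = 0.116408, Gamma_tst = -0.187363, Gamma_ttt = -1.039083; k4 = (-0.961590, -0.985121, 0.223005, 1.255726)
  Y <- Y + (h/6)(k1 + 2k2 + 2k3 + k4): s = -0.3970, t = -0.9154, ds/dtau = -0.9616, dt/dtau = -0.9853
step 4:
  k1: at (s, t) = (-0.396951, -0.915412), (ds/dtau, dt/dtau) = (-0.961553, -0.985261); Gamma_sss = -0.085297, Gamma_sst = -0.225113, Gamma_stt = 0.290971, Gamma_tss = 0.116373, Gamma_tst = -0.187385, Gamma_ttt = -1.039158; k1 = (-0.961553, -0.985261, 0.222943, 1.256205)
  k2: at (s, t) = (-0.420990, -0.940044), (ds/dtau, dt/dtau) = (-0.955979, -0.953856); Gamma_sss = -0.102451, Gamma_sst = -0.221265, Gamma_stt = 0.305346, Gamma_tss = 0.153806, Gamma_tst = -0.197244, Gamma_ttt = -1.009395; k2 = (-0.955979, -0.953856, 0.219342, 1.137546)
  k3: at (s, t) = (-0.420851, -0.939259), (ds/dtau, dt/dtau) = (-0.956069, -0.956822); Gamma_sss = -0.102356, Gamma_sst = -0.221284, Gamma_stt = 0.305467, Gamma_tss = 0.153354, Gamma_tst = -0.197416, Gamma_ttt = -1.010204; k3 = (-0.956069, -0.956822, 0.218758, 1.145863)
  k4: at (s, t) = (-0.444754, -0.963254), (ds/dtau, dt/dtau) = (-0.950615, -0.927968); Gamma_sss = -0.120260, Gamma_sst = -0.217518, Gamma_stt = 0.319576, Gamma_tss = 0.188265, Gamma_tst = -0.207104, Gamma_ttt = -0.981870; k4 = (-0.950615, -0.927968, 0.217244, 1.040772)
  Y <- Y + (h/6)(k1 + 2k2 + 2k3 + k4): s = -0.4448, t = -0.9632, ds/dtau = -0.9506, dt/dtau = -0.9281

Answer: s = -0.4448, t = -0.9632, ds/dtau = -0.9506, dt/dtau = -0.9281


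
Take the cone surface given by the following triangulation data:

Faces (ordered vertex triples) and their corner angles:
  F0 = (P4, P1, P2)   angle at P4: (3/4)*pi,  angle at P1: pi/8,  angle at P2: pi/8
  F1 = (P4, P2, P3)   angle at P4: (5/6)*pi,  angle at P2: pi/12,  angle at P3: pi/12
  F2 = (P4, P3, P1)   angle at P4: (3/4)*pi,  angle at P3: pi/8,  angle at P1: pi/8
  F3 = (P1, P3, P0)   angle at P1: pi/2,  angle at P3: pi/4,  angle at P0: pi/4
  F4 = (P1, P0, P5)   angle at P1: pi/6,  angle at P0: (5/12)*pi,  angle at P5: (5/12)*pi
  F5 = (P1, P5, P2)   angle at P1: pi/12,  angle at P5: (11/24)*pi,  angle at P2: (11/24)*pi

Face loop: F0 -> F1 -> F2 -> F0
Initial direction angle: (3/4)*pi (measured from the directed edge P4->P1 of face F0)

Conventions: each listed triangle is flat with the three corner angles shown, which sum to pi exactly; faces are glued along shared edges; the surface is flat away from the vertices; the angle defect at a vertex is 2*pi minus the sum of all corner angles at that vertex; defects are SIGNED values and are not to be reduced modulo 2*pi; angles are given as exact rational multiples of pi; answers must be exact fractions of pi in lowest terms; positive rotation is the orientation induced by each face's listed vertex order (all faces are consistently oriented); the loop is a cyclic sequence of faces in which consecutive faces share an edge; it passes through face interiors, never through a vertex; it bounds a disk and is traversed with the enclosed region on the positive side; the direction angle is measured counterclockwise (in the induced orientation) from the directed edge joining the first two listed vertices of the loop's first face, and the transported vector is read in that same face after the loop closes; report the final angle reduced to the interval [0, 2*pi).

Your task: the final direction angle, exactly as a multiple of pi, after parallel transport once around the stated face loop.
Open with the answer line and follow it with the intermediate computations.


Answer: final direction angle = (5/12)*pi

enclosed vertex P4: corner angles sum to (7/3)*pi, defect = 2*pi - (7/3)*pi = -pi/3
transport around the loop rotates by the sum of enclosed defects; add to the initial angle mod 2*pi
final angle = (3/4)*pi - pi/3 = (5/12)*pi (mod 2*pi)


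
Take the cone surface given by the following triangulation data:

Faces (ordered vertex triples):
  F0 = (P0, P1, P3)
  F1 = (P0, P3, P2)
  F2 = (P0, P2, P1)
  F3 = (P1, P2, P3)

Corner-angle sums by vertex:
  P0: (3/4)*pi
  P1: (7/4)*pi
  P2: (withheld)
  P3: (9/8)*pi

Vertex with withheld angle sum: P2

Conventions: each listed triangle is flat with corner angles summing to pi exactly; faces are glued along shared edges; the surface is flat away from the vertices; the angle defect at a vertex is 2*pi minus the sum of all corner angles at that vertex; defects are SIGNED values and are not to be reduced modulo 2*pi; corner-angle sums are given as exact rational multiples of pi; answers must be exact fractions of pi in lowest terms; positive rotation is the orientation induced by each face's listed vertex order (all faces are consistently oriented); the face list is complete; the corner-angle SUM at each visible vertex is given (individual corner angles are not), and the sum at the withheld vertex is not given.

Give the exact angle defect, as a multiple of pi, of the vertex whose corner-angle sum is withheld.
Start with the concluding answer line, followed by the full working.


Answer: defect(P2) = (13/8)*pi

V = 4, E = 6, F = 4; chi = V - E + F = 2
Gauss-Bonnet: total defect = 2*pi*chi = 4*pi; visible defects sum to (19/8)*pi


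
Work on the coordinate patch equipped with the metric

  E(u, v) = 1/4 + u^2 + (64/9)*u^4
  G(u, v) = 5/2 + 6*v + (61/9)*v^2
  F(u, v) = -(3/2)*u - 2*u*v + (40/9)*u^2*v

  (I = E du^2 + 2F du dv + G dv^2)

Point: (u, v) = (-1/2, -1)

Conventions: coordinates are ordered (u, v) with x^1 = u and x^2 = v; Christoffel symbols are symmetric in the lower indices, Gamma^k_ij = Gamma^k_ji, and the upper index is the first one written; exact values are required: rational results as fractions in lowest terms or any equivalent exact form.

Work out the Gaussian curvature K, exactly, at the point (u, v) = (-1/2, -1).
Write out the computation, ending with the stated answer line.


E = 17/18, F = -49/36, G = 59/18, EG - F^2 = 179/144 at the point
E_u = -41/9, E_v = 0, F_u = 89/18, F_v = 19/9, G_u = 0, G_v = -68/9
E_vv = 0, F_uv = -58/9, G_uu = 0
Apply the Brioschi formula K = (det M1 - det M2)/(EG - F^2)^2 over the derivative matrices of E, F, G.
M1 = [[-E_vv/2 + F_uv - G_uu/2, E_u/2, F_u - E_v/2], [F_v - G_u/2, E, F], [G_v/2, F, G]] = [[-58/9, -41/18, 89/18], [19/9, 17/18, -49/36], [-34/9, -49/36, 59/18]]; det M1 = -19/36
M2 = [[0, E_v/2, G_u/2], [E_v/2, E, F], [G_u/2, F, G]] = [[0, 0, 0], [0, 17/18, -49/36], [0, -49/36, 59/18]]; det M2 = 0
det M1 - det M2 = -19/36; K = -19/36 / (179/144)^2 = -10944/32041

Answer: K = -10944/32041


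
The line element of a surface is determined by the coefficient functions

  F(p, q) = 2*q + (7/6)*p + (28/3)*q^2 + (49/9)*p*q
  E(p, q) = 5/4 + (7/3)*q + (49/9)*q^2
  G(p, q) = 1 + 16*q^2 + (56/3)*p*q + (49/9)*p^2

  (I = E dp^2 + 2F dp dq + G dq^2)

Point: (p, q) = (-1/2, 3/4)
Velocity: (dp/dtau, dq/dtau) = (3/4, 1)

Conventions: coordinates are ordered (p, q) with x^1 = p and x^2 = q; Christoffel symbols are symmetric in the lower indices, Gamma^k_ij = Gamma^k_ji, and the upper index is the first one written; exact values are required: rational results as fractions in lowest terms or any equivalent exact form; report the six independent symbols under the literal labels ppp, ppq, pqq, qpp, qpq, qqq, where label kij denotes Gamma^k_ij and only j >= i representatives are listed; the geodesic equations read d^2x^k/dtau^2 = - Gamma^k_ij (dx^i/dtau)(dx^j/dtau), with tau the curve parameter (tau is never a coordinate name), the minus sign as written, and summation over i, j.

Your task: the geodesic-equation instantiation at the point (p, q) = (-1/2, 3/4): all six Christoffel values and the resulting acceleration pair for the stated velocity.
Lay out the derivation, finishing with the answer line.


E = 97/16, F = 33/8, G = 157/36 at the point
E_p = 0, E_q = 21/2, F_p = 21/4, F_q = 239/18, G_p = 77/9, G_q = 44/3
EG - F^2 = 1357/144;  g^inv = (144/1357) * [[157/36, -33/8], [-33/8, 97/16]]
first-kind symbols [ij,l] = (1/2)(d_i g_jl + d_j g_il - d_l g_ij): [pp,p] = E_p/2 = 0, [pp,q] = F_p - E_q/2 = 0, [pq,p] = E_q/2 = 21/4, [pq,q] = G_p/2 = 77/18, [qq,p] = F_q - G_p/2 = 9, [qq,q] = G_q/2 = 22/3
Gamma^p_ij = (G*[ij,p] - F*[ij,q])/(EG - F^2), Gamma^q_ij = (E*[ij,q] - F*[ij,p])/(EG - F^2)
Gamma_ppp = 0, Gamma_ppq = 756/1357, Gamma_pqq = 1296/1357, Gamma_qpp = 0, Gamma_qpq = 616/1357, Gamma_qqq = 1056/1357
d^2p/dtau^2 = -(Gamma_ppp*(3/4)^2 + 2*Gamma_ppq*(3/4)*(1) + Gamma_pqq*(1)^2) = -2430/1357
d^2q/dtau^2 = -(Gamma_qpp*(3/4)^2 + 2*Gamma_qpq*(3/4)*(1) + Gamma_qqq*(1)^2) = -1980/1357

Answer: Gamma_ppp = 0, Gamma_ppq = 756/1357, Gamma_pqq = 1296/1357, Gamma_qpp = 0, Gamma_qpq = 616/1357, Gamma_qqq = 1056/1357; accelerations (d^2p/dtau^2, d^2q/dtau^2) = (-2430/1357, -1980/1357)


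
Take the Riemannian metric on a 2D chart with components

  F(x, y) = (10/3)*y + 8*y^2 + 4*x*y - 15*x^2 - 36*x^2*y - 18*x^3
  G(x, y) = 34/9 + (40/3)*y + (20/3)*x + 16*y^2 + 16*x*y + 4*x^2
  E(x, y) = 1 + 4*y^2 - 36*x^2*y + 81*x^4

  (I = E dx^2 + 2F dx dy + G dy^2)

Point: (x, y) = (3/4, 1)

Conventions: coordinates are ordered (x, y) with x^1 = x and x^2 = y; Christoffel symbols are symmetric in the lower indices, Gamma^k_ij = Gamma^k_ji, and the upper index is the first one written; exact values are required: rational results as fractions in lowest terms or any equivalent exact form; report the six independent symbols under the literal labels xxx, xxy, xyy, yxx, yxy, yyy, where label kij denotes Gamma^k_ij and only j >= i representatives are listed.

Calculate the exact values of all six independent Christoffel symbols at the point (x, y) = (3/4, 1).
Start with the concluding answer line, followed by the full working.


Answer: Gamma_xxx = 95256/142249, Gamma_xxy = -14112/142249, Gamma_xyy = -28224/142249, Gamma_yxx = -222912/142249, Gamma_yxy = 33024/142249, Gamma_yyy = 66048/142249

E = 2657/256, F = -2107/96, G = 1885/36 at the point
E_x = 1323/16, E_y = -49/4, F_x = -823/8, F_y = 25/12, G_x = 86/3, G_y = 172/3
EG - F^2 = 142249/2304;  g^inv = (2304/142249) * [[1885/36, 2107/96], [2107/96, 2657/256]]
first-kind symbols [ij,l] = (1/2)(d_i g_jl + d_j g_il - d_l g_ij): [xx,x] = E_x/2 = 1323/32, [xx,y] = F_x - E_y/2 = -387/4, [xy,x] = E_y/2 = -49/8, [xy,y] = G_x/2 = 43/3, [yy,x] = F_y - G_x/2 = -49/4, [yy,y] = G_y/2 = 86/3
Gamma^x_ij = (G*[ij,x] - F*[ij,y])/(EG - F^2), Gamma^y_ij = (E*[ij,y] - F*[ij,x])/(EG - F^2)


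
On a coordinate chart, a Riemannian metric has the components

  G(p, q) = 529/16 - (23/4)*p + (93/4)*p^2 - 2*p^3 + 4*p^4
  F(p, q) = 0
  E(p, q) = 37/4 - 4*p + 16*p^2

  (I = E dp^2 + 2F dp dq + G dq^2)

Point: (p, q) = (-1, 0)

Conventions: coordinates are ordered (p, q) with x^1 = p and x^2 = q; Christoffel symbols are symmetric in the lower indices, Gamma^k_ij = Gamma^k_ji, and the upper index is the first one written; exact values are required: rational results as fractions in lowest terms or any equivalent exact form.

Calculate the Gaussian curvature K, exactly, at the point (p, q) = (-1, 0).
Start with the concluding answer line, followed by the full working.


Answer: K = -256/50193

E = 117/4, F = 0, G = 1089/16, EG - F^2 = 127413/64 at the point
E_p = -36, E_q = 0, F_p = 0, F_q = 0, G_p = -297/4, G_q = 0
E_qq = 0, F_pq = 0, G_pp = 213/2
By Brioschi, K is (det M1 - det M2) divided by (EG - F^2) squared.
M1 = [[-E_qq/2 + F_pq - G_pp/2, E_p/2, F_p - E_q/2], [F_q - G_p/2, E, F], [G_q/2, F, G]] = [[-213/4, -18, 0], [297/8, 117/4, 0], [0, 0, 1089/16]]; det M1 = -15495381/256
M2 = [[0, E_q/2, G_p/2], [E_q/2, E, F], [G_p/2, F, G]] = [[0, 0, -297/8], [0, 117/4, 0], [-297/8, 0, 1089/16]]; det M2 = -10320453/256
det M1 - det M2 = -323433/16; K = -323433/16 / (127413/64)^2 = -256/50193


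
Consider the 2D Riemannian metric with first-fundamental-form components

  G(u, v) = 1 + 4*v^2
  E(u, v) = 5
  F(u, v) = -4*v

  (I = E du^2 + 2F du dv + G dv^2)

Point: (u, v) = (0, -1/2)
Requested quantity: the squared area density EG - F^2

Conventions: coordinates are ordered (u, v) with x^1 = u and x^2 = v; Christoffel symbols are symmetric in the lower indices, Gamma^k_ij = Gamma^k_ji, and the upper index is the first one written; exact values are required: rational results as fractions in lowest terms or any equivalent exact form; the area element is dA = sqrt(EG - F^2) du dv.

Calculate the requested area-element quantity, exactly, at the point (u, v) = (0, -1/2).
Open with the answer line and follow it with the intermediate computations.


Answer: EG - F^2 = 6

E = 5, F = 2, G = 2; EG - F^2 = 6


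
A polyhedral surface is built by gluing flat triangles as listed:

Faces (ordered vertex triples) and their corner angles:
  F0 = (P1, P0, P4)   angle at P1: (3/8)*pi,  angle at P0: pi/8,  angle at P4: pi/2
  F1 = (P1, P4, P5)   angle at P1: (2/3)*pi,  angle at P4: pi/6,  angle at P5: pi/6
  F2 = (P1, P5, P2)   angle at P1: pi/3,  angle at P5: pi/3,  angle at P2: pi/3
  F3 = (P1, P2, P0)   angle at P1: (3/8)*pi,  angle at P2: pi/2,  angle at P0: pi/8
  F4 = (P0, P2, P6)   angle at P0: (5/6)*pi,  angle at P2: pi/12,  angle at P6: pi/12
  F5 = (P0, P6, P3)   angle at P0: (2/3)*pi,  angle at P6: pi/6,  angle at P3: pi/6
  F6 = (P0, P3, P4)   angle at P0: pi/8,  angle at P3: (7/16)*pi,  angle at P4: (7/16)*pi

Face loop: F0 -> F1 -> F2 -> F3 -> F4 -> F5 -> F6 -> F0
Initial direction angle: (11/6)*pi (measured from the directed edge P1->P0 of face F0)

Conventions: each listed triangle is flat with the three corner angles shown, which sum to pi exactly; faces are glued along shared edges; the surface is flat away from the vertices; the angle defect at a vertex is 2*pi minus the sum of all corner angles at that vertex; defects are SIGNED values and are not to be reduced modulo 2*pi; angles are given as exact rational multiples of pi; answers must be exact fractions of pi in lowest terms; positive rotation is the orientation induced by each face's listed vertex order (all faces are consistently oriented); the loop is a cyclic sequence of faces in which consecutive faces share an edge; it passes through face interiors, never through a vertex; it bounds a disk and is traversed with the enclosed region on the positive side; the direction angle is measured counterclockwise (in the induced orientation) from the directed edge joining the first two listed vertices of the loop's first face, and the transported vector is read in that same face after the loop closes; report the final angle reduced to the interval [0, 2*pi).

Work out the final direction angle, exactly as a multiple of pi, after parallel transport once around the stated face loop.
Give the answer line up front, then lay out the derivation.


Answer: final direction angle = (5/24)*pi

enclosed vertex P0: corner angles sum to (15/8)*pi, defect = 2*pi - (15/8)*pi = pi/8
enclosed vertex P1: corner angles sum to (7/4)*pi, defect = 2*pi - (7/4)*pi = pi/4
adding the enclosed defects to the starting angle (mod 2*pi, induced orientation) gives the holonomy
final angle = (11/6)*pi + (3/8)*pi = (5/24)*pi (mod 2*pi)


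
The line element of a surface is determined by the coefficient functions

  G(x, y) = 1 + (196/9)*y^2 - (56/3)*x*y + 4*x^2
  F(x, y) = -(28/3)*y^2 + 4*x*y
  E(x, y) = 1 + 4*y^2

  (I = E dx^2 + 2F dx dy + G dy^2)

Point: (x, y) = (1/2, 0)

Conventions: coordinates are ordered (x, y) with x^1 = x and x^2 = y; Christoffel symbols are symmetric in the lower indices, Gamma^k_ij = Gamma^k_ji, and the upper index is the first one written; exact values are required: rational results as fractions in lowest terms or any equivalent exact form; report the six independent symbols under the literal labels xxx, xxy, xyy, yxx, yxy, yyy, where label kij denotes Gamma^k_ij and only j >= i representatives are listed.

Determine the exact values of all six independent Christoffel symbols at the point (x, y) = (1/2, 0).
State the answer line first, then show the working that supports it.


Answer: Gamma_xxx = 0, Gamma_xxy = 0, Gamma_xyy = 0, Gamma_yxx = 0, Gamma_yxy = 1, Gamma_yyy = -7/3

E = 1, F = 0, G = 2 at the point
E_x = 0, E_y = 0, F_x = 0, F_y = 2, G_x = 4, G_y = -28/3
EG - F^2 = 2;  g^inv = (1/2) * [[2, 0], [0, 1]]
first-kind symbols [ij,l] = (1/2)(d_i g_jl + d_j g_il - d_l g_ij): [xx,x] = E_x/2 = 0, [xx,y] = F_x - E_y/2 = 0, [xy,x] = E_y/2 = 0, [xy,y] = G_x/2 = 2, [yy,x] = F_y - G_x/2 = 0, [yy,y] = G_y/2 = -14/3
Gamma^x_ij = (G*[ij,x] - F*[ij,y])/(EG - F^2), Gamma^y_ij = (E*[ij,y] - F*[ij,x])/(EG - F^2)


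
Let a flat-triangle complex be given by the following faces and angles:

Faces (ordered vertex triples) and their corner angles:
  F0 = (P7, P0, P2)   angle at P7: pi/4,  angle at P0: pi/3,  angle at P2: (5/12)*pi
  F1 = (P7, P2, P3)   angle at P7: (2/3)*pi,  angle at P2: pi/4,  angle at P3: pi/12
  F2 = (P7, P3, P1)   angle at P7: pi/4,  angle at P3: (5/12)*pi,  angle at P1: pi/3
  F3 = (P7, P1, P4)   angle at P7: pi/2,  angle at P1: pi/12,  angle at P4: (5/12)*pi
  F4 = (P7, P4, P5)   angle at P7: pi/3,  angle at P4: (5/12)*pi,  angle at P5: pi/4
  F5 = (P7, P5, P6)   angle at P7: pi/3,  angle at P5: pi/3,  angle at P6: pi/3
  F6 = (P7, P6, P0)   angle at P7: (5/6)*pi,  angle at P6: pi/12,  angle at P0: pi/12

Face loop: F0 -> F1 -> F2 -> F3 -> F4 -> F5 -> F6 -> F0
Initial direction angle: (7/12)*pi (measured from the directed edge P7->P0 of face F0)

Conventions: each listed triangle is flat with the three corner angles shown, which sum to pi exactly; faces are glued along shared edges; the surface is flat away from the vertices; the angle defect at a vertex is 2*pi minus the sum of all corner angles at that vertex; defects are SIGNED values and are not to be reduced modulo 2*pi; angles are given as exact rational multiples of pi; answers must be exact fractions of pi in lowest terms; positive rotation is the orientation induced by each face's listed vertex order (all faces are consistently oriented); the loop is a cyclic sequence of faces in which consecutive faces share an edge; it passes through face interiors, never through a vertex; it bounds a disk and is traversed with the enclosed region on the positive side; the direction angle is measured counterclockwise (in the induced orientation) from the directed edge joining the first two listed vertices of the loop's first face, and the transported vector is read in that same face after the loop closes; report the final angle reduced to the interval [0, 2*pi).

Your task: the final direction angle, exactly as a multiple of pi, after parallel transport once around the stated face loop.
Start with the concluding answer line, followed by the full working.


Answer: final direction angle = (17/12)*pi

enclosed vertex P7: corner angles sum to (19/6)*pi, defect = 2*pi - (19/6)*pi = (-7/6)*pi
the final direction is the initial angle plus the enclosed defects, taken mod 2*pi in the induced orientation
final angle = (7/12)*pi - (7/6)*pi = (17/12)*pi (mod 2*pi)


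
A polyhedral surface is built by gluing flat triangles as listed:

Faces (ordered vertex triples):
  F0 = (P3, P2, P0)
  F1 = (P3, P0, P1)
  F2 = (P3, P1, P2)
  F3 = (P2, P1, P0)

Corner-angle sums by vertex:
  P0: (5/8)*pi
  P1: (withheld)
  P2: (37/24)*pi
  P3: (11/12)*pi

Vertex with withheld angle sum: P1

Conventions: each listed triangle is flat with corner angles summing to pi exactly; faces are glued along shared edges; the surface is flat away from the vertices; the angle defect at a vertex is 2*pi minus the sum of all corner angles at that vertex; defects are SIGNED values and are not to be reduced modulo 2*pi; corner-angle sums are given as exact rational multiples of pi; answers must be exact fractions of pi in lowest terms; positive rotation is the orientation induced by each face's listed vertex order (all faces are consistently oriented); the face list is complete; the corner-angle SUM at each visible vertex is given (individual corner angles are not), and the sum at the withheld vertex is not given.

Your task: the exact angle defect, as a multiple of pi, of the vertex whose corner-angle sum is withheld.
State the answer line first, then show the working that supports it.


Answer: defect(P1) = (13/12)*pi

V = 4, E = 6, F = 4; chi = V - E + F = 2
Gauss-Bonnet: total defect = 2*pi*chi = 4*pi; visible defects sum to (35/12)*pi


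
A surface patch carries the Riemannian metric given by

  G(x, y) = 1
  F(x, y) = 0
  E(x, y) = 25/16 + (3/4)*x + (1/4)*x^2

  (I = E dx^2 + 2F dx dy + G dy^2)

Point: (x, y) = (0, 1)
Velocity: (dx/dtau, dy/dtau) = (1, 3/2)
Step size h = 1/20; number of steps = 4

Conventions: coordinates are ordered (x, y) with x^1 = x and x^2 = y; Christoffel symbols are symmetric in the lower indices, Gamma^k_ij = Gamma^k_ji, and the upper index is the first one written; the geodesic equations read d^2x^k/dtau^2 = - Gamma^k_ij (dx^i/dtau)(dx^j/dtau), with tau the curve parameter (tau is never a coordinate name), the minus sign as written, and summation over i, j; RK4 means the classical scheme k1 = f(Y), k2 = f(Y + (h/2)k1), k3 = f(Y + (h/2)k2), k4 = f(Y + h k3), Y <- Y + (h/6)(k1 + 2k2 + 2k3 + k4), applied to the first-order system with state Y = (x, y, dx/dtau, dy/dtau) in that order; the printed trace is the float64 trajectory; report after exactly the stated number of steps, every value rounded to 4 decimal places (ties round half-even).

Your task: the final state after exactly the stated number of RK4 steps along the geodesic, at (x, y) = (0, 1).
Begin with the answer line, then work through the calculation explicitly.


Answer: x = 0.1953, y = 1.3000, dx/dtau = 0.9535, dy/dtau = 1.5000

f(Y) = (dx/dtau, dy/dtau, -Gamma^x_ij Y'^i Y'^j, -Gamma^y_ij Y'^i Y'^j) with the Gammas evaluated at the stage position; h = 0.050000; intermediate values shown to 6 dp
step 0: x = 0.0000, y = 1.0000, dx/dtau = 1.0000, dy/dtau = 1.5000
step 1:
  k1: at (x, y) = (0.000000, 1.000000), (dx/dtau, dy/dtau) = (1.000000, 1.500000); Gamma_xxx = 0.240000, Gamma_xxy = 0.000000, Gamma_xyy = 0.000000, Gamma_yxx = 0.000000, Gamma_yxy = 0.000000, Gamma_yyy = 0.000000; k1 = (1.000000, 1.500000, -0.240000, 0.000000)
  k2: at (x, y) = (0.025000, 1.037500), (dx/dtau, dy/dtau) = (0.994000, 1.500000); Gamma_xxx = 0.241083, Gamma_xxy = 0.000000, Gamma_xyy = 0.000000, Gamma_yxx = 0.000000, Gamma_yxy = 0.000000, Gamma_yyy = 0.000000; k2 = (0.994000, 1.500000, -0.238199, 0.000000)
  k3: at (x, y) = (0.024850, 1.037500), (dx/dtau, dy/dtau) = (0.994045, 1.500000); Gamma_xxx = 0.241077, Gamma_xxy = 0.000000, Gamma_xyy = 0.000000, Gamma_yxx = 0.000000, Gamma_yxy = 0.000000, Gamma_yyy = 0.000000; k3 = (0.994045, 1.500000, -0.238214, 0.000000)
  k4: at (x, y) = (0.049702, 1.075000), (dx/dtau, dy/dtau) = (0.988089, 1.500000); Gamma_xxx = 0.242081, Gamma_xxy = 0.000000, Gamma_xyy = 0.000000, Gamma_yxx = 0.000000, Gamma_yxy = 0.000000, Gamma_yyy = 0.000000; k4 = (0.988089, 1.500000, -0.236349, 0.000000)
  Y <- Y + (h/6)(k1 + 2k2 + 2k3 + k4): x = 0.0497, y = 1.0750, dx/dtau = 0.9881, dy/dtau = 1.5000
step 2:
  k1: at (x, y) = (0.049701, 1.075000), (dx/dtau, dy/dtau) = (0.988090, 1.500000); Gamma_xxx = 0.242081, Gamma_xxy = 0.000000, Gamma_xyy = 0.000000, Gamma_yxx = 0.000000, Gamma_yxy = 0.000000, Gamma_yyy = 0.000000; k1 = (0.988090, 1.500000, -0.236349, 0.000000)
  k2: at (x, y) = (0.074404, 1.112500), (dx/dtau, dy/dtau) = (0.982181, 1.500000); Gamma_xxx = 0.243011, Gamma_xxy = 0.000000, Gamma_xyy = 0.000000, Gamma_yxx = 0.000000, Gamma_yxy = 0.000000, Gamma_yyy = 0.000000; k2 = (0.982181, 1.500000, -0.234428, 0.000000)
  k3: at (x, y) = (0.074256, 1.112500), (dx/dtau, dy/dtau) = (0.982230, 1.500000); Gamma_xxx = 0.243005, Gamma_xxy = 0.000000, Gamma_xyy = 0.000000, Gamma_yxx = 0.000000, Gamma_yxy = 0.000000, Gamma_yyy = 0.000000; k3 = (0.982230, 1.500000, -0.234445, 0.000000)
  k4: at (x, y) = (0.098813, 1.150000), (dx/dtau, dy/dtau) = (0.976368, 1.500000); Gamma_xxx = 0.243863, Gamma_xxy = 0.000000, Gamma_xyy = 0.000000, Gamma_yxx = 0.000000, Gamma_yxy = 0.000000, Gamma_yyy = 0.000000; k4 = (0.976368, 1.500000, -0.232473, 0.000000)
  Y <- Y + (h/6)(k1 + 2k2 + 2k3 + k4): x = 0.0988, y = 1.1500, dx/dtau = 0.9764, dy/dtau = 1.5000
step 3:
  k1: at (x, y) = (0.098812, 1.150000), (dx/dtau, dy/dtau) = (0.976369, 1.500000); Gamma_xxx = 0.243863, Gamma_xxy = 0.000000, Gamma_xyy = 0.000000, Gamma_yxx = 0.000000, Gamma_yxy = 0.000000, Gamma_yyy = 0.000000; k1 = (0.976369, 1.500000, -0.232473, 0.000000)
  k2: at (x, y) = (0.123221, 1.187500), (dx/dtau, dy/dtau) = (0.970557, 1.500000); Gamma_xxx = 0.244651, Gamma_xxy = 0.000000, Gamma_xyy = 0.000000, Gamma_yxx = 0.000000, Gamma_yxy = 0.000000, Gamma_yyy = 0.000000; k2 = (0.970557, 1.500000, -0.230456, 0.000000)
  k3: at (x, y) = (0.123076, 1.187500), (dx/dtau, dy/dtau) = (0.970607, 1.500000); Gamma_xxx = 0.244646, Gamma_xxy = 0.000000, Gamma_xyy = 0.000000, Gamma_yxx = 0.000000, Gamma_yxy = 0.000000, Gamma_yyy = 0.000000; k3 = (0.970607, 1.500000, -0.230476, 0.000000)
  k4: at (x, y) = (0.147343, 1.225000), (dx/dtau, dy/dtau) = (0.964845, 1.500000); Gamma_xxx = 0.245369, Gamma_xxy = 0.000000, Gamma_xyy = 0.000000, Gamma_yxx = 0.000000, Gamma_yxy = 0.000000, Gamma_yyy = 0.000000; k4 = (0.964845, 1.500000, -0.228420, 0.000000)
  Y <- Y + (h/6)(k1 + 2k2 + 2k3 + k4): x = 0.1473, y = 1.2250, dx/dtau = 0.9648, dy/dtau = 1.5000
step 4:
  k1: at (x, y) = (0.147342, 1.225000), (dx/dtau, dy/dtau) = (0.964846, 1.500000); Gamma_xxx = 0.245369, Gamma_xxy = 0.000000, Gamma_xyy = 0.000000, Gamma_yxx = 0.000000, Gamma_yxy = 0.000000, Gamma_yyy = 0.000000; k1 = (0.964846, 1.500000, -0.228421, 0.000000)
  k2: at (x, y) = (0.171463, 1.262500), (dx/dtau, dy/dtau) = (0.959135, 1.500000); Gamma_xxx = 0.246028, Gamma_xxy = 0.000000, Gamma_xyy = 0.000000, Gamma_yxx = 0.000000, Gamma_yxy = 0.000000, Gamma_yyy = 0.000000; k2 = (0.959135, 1.500000, -0.226331, 0.000000)
  k3: at (x, y) = (0.171320, 1.262500), (dx/dtau, dy/dtau) = (0.959188, 1.500000); Gamma_xxx = 0.246024, Gamma_xxy = 0.000000, Gamma_xyy = 0.000000, Gamma_yxx = 0.000000, Gamma_yxy = 0.000000, Gamma_yyy = 0.000000; k3 = (0.959188, 1.500000, -0.226352, 0.000000)
  k4: at (x, y) = (0.195301, 1.300000), (dx/dtau, dy/dtau) = (0.953528, 1.500000); Gamma_xxx = 0.246623, Gamma_xxy = 0.000000, Gamma_xyy = 0.000000, Gamma_yxx = 0.000000, Gamma_yxy = 0.000000, Gamma_yyy = 0.000000; k4 = (0.953528, 1.500000, -0.224234, 0.000000)
  Y <- Y + (h/6)(k1 + 2k2 + 2k3 + k4): x = 0.1953, y = 1.3000, dx/dtau = 0.9535, dy/dtau = 1.5000


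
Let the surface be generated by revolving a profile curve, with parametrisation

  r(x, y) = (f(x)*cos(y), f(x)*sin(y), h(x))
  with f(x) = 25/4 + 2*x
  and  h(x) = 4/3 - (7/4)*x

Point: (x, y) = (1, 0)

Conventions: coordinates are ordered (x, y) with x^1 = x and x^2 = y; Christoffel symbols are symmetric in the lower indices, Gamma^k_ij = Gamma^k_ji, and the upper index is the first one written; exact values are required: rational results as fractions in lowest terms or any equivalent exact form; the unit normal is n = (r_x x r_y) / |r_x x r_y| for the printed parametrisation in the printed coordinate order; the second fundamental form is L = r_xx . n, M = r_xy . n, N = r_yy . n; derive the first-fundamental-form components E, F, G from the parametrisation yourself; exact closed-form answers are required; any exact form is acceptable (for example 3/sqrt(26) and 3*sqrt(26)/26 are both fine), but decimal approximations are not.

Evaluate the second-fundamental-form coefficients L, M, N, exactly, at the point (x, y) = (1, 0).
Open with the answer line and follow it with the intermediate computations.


Answer: L = 0, M = 0, N = -231*sqrt(113)/452

f = 33/4, f' = 2, f'' = 0, h' = -7/4, h'' = 0
E = 113/16, F = 0, G = 1089/16; answer radicand W^2 = 113/16
unnormalised second-form numerators: l = 0, m = 0, n = -231/16; L = l/sqrt(113/16), and similarly M = m/sqrt(W^2), N = n/sqrt(W^2)


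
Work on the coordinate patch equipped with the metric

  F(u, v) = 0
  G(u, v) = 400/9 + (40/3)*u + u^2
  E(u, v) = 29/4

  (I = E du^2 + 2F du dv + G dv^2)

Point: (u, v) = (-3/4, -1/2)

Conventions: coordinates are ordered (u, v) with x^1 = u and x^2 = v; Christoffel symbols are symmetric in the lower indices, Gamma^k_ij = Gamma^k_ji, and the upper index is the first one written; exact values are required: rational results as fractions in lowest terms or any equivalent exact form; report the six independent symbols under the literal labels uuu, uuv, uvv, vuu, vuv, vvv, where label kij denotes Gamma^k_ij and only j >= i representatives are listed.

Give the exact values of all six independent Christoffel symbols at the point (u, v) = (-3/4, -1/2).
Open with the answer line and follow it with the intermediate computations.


Answer: Gamma_uuu = 0, Gamma_uuv = 0, Gamma_uvv = -71/87, Gamma_vuu = 0, Gamma_vuv = 12/71, Gamma_vvv = 0

E = 29/4, F = 0, G = 5041/144 at the point
E_u = 0, E_v = 0, F_u = 0, F_v = 0, G_u = 71/6, G_v = 0
EG - F^2 = 146189/576;  g^inv = (576/146189) * [[5041/144, 0], [0, 29/4]]
first-kind symbols [ij,l] = (1/2)(d_i g_jl + d_j g_il - d_l g_ij): [uu,u] = E_u/2 = 0, [uu,v] = F_u - E_v/2 = 0, [uv,u] = E_v/2 = 0, [uv,v] = G_u/2 = 71/12, [vv,u] = F_v - G_u/2 = -71/12, [vv,v] = G_v/2 = 0
Gamma^u_ij = (G*[ij,u] - F*[ij,v])/(EG - F^2), Gamma^v_ij = (E*[ij,v] - F*[ij,u])/(EG - F^2)


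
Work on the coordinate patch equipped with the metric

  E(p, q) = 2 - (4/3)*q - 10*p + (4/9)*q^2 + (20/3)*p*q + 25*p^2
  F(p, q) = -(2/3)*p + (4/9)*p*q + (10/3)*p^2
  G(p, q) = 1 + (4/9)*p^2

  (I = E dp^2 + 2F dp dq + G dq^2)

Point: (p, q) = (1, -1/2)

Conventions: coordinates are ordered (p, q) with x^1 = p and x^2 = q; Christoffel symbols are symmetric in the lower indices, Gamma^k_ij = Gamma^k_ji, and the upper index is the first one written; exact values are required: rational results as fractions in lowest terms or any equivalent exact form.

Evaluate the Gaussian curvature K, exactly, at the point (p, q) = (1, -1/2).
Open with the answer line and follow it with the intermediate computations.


Answer: K = -9/4489

E = 130/9, F = 22/9, G = 13/9, EG - F^2 = 134/9 at the point
E_p = 110/3, E_q = 44/9, F_p = 52/9, F_q = 4/9, G_p = 8/9, G_q = 0
E_qq = 8/9, F_pq = 4/9, G_pp = 8/9
Brioschi: K = (det M1 - det M2) / (EG - F^2)^2 with the standard first/second-derivative matrices M1, M2.
M1 = [[-E_qq/2 + F_pq - G_pp/2, E_p/2, F_p - E_q/2], [F_q - G_p/2, E, F], [G_q/2, F, G]] = [[-4/9, 55/3, 10/3], [0, 130/9, 22/9], [0, 22/9, 13/9]]; det M1 = -536/81
M2 = [[0, E_q/2, G_p/2], [E_q/2, E, F], [G_p/2, F, G]] = [[0, 22/9, 4/9], [22/9, 130/9, 22/9], [4/9, 22/9, 13/9]]; det M2 = -500/81
det M1 - det M2 = -4/9; K = -4/9 / (134/9)^2 = -9/4489


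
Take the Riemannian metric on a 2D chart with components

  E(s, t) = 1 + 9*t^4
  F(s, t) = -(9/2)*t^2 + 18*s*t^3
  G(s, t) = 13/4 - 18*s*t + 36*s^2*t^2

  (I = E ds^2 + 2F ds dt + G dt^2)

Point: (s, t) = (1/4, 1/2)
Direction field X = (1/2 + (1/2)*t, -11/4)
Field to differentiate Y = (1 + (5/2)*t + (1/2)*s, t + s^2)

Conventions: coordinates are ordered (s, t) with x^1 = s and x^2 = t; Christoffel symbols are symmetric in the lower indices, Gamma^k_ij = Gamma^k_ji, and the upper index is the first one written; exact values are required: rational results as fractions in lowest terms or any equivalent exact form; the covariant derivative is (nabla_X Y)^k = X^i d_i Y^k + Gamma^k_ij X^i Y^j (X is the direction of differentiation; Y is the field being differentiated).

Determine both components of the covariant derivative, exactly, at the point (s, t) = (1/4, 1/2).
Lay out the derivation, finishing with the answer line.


E = 25/16, F = -9/16, G = 25/16 at the point
E_s = 0, E_t = 9/2, F_s = 9/4, F_t = -9/8, G_s = -9/2, G_t = -9/4
EG - F^2 = 17/8;  g^inv = (8/17) * [[25/16, 9/16], [9/16, 25/16]]
first-kind symbols [ij,l] = (1/2)(d_i g_jl + d_j g_il - d_l g_ij): [ss,s] = E_s/2 = 0, [ss,t] = F_s - E_t/2 = 0, [st,s] = E_t/2 = 9/4, [st,t] = G_s/2 = -9/4, [tt,s] = F_t - G_s/2 = 9/8, [tt,t] = G_t/2 = -9/8
Gamma^s_ij = (G*[ij,s] - F*[ij,t])/(EG - F^2), Gamma^t_ij = (E*[ij,t] - F*[ij,s])/(EG - F^2)
Gamma_sss = 0, Gamma_sst = 18/17, Gamma_stt = 9/17, Gamma_tss = 0, Gamma_tst = -18/17, Gamma_ttt = -9/17
X = (3/4, -11/4), Y = (19/8, 9/16) at the point

Answer: (nabla_X Y)^s = -15001/1088, (nabla_X Y)^t = 5345/1088


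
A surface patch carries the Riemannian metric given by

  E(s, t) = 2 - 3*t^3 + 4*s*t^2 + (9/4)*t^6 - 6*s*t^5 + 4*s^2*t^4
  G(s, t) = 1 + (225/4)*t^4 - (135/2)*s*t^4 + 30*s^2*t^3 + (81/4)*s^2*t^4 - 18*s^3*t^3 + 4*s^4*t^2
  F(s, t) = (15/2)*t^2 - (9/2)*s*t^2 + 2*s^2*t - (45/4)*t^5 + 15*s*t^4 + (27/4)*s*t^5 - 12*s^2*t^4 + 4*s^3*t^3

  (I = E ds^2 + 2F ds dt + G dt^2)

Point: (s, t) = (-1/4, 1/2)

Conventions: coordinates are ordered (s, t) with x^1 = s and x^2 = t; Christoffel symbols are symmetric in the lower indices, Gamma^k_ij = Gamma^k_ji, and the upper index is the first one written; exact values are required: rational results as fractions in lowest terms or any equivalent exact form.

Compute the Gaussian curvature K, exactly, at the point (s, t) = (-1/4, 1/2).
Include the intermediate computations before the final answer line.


E = 377/256, F = 781/512, G = 6065/1024, EG - F^2 = 6549/1024 at the point
E_s = 11/16, E_t = -143/64, F_s = -1/128, F_t = 617/256, G_s = -923/128, G_t = 2485/64
E_tt = -73/32, F_st = 491/64, G_ss = 453/32
Compute both Brioschi determinants and normalise by (EG - F^2)^2.
M1 = [[-E_tt/2 + F_st - G_ss/2, E_s/2, F_s - E_t/2], [F_t - G_s/2, E, F], [G_t/2, F, G]] = [[111/64, 11/32, 71/64], [385/64, 377/256, 781/512], [2485/128, 781/512, 6065/1024]]; det M1 = -820061/65536
M2 = [[0, E_t/2, G_s/2], [E_t/2, E, F], [G_s/2, F, G]] = [[0, -143/128, -923/256], [-143/128, 377/256, 781/512], [-923/256, 781/512, 6065/1024]]; det M2 = -933725/65536
det M1 - det M2 = 111/64; K = 111/64 / (6549/1024)^2 = 16384/386391

Answer: K = 16384/386391


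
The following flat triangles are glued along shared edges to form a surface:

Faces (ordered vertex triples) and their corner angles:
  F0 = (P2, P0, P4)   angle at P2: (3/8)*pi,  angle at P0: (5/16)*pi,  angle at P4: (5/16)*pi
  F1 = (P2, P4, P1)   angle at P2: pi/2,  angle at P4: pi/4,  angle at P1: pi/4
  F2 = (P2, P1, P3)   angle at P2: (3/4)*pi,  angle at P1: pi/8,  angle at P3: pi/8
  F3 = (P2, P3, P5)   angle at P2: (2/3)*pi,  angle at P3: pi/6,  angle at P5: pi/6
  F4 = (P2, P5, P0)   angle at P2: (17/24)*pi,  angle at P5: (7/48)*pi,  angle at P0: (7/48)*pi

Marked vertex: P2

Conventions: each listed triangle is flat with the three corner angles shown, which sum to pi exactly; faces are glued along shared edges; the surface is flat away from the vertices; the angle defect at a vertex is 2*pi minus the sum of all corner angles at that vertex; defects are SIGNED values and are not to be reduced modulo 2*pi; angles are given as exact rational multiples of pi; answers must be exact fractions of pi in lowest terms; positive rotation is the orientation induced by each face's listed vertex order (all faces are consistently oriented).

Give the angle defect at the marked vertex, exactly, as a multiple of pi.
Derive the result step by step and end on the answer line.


Sum of corner angles at P2: 3*pi
defect = 2*pi - 3*pi

Answer: defect(P2) = -pi
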